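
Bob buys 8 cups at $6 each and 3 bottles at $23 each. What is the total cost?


Cost of cups:
8 x $6 = $48
Cost of bottles:
3 x $23 = $69
Add both:
$48 + $69 = $117

$117


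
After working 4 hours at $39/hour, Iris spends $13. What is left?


Calculate earnings:
4 x $39 = $156
Subtract spending:
$156 - $13 = $143

$143


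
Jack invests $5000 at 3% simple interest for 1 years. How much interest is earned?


Use the formula I = P x R x T / 100
P x R x T = 5000 x 3 x 1 = 15000
I = 15000 / 100 = $150

$150


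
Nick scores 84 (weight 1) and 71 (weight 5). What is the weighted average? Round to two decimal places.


Weighted sum:
1 x 84 + 5 x 71 = 439
Total weight:
1 + 5 = 6
Weighted average:
439 / 6 = 73.1666... ≈ 73.17

73.17


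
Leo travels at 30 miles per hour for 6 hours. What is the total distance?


Use the formula: distance = speed x time
Speed = 30 mph, Time = 6 hours
30 x 6 = 180 miles

180 miles


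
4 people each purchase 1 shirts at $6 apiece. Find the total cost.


Cost per person:
1 x $6 = $6
Group total:
4 x $6 = $24

$24


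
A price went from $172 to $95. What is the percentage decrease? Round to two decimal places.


Find the absolute change:
|95 - 172| = 77
Divide by original and multiply by 100:
77 / 172 x 100 = 44.7674...% ≈ 44.77%

44.77%


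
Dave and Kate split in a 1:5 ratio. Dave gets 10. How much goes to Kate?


Find the multiplier:
10 / 1 = 10
Apply to Kate's share:
5 x 10 = 50

50


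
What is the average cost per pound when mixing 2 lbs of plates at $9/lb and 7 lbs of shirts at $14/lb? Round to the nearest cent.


Cost of plates:
2 x $9 = $18
Cost of shirts:
7 x $14 = $98
Total cost: $18 + $98 = $116
Total weight: 9 lbs
Average: $116 / 9 = $12.8888... ≈ $12.89/lb

$12.89/lb


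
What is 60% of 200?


Convert percentage to decimal:
60% = 0.6
Multiply:
200 x 0.6 = 120

120


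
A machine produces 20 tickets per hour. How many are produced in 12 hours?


Production rate: 20 tickets per hour
Time: 12 hours
Total: 20 x 12 = 240 tickets

240 tickets


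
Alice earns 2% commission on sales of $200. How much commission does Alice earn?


Convert rate to decimal:
2% = 0.02
Multiply by sales:
$200 x 0.02 = $4

$4


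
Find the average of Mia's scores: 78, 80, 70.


Add the scores:
78 + 80 + 70 = 228
Divide by the number of tests:
228 / 3 = 76

76


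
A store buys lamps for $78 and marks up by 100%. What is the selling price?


Calculate the markup amount:
100% of $78 = $78
Add to cost:
$78 + $78 = $156

$156


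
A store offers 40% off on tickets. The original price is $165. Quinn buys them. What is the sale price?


Calculate the discount amount:
40% of $165 = $66
Subtract from original:
$165 - $66 = $99

$99


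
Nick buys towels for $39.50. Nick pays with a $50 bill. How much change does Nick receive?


Start with the amount paid:
$50
Subtract the price:
$50 - $39.50 = $10.50

$10.50


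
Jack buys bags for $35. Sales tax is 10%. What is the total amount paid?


Calculate the tax:
10% of $35 = $3.50
Add tax to price:
$35 + $3.50 = $38.50

$38.50


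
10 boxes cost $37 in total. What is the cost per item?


Total cost: $37
Number of items: 10
Unit price: $37 / 10 = $3.70

$3.70


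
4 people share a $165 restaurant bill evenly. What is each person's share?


Total bill: $165
Number of people: 4
Each pays: $165 / 4 = $41.25

$41.25


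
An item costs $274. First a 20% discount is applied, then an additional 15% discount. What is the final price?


First discount:
20% of $274 = $54.80
Price after first discount:
$274 - $54.80 = $219.20
Second discount:
15% of $219.20 = $32.88
Final price:
$219.20 - $32.88 = $186.32

$186.32


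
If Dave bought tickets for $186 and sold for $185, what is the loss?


Selling price = $185
Cost price = $186
Loss = cost price - selling price:
Loss = $186 - $185 = $1

$1


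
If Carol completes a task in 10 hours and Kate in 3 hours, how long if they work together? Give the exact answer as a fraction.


Carol's rate: 1/10 of the job per hour
Kate's rate: 1/3 of the job per hour
Combined rate: 1/10 + 1/3 = 13/30 per hour
Time = 1 / (13/30) = 30/13 hours (≈ 2.31 hours)

30/13 hours


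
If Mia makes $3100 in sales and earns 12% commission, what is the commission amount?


Convert rate to decimal:
12% = 0.12
Multiply by sales:
$3100 x 0.12 = $372

$372


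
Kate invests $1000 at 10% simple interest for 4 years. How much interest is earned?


Use the formula I = P x R x T / 100
P x R x T = 1000 x 10 x 4 = 40000
I = 40000 / 100 = $400

$400


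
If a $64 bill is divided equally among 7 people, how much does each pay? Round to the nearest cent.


Total bill: $64
Number of people: 7
Each pays: $64 / 7 = $9.1428... ≈ $9.14

$9.14


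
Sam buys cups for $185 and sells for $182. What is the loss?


Selling price = $182
Cost price = $185
Loss = cost price - selling price:
Loss = $185 - $182 = $3

$3


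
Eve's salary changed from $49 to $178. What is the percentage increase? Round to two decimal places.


Find the absolute change:
|178 - 49| = 129
Divide by original and multiply by 100:
129 / 49 x 100 = 263.2653...% ≈ 263.27%

263.27%


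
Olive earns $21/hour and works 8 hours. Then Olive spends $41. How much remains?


Calculate earnings:
8 x $21 = $168
Subtract spending:
$168 - $41 = $127

$127


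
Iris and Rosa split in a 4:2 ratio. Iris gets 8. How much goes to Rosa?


Find the multiplier:
8 / 4 = 2
Apply to Rosa's share:
2 x 2 = 4

4


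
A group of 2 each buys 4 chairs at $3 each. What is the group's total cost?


Cost per person:
4 x $3 = $12
Group total:
2 x $12 = $24

$24


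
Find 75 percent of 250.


Convert percentage to decimal:
75% = 0.75
Multiply:
250 x 0.75 = 187.5

187.5


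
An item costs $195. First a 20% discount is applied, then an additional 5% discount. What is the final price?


First discount:
20% of $195 = $39
Price after first discount:
$195 - $39 = $156
Second discount:
5% of $156 = $7.80
Final price:
$156 - $7.80 = $148.20

$148.20


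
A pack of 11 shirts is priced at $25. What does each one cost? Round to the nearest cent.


Total cost: $25
Number of items: 11
Unit price: $25 / 11 = $2.2727... ≈ $2.27

$2.27


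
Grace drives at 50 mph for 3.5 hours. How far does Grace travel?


Use the formula: distance = speed x time
Speed = 50 mph, Time = 3.5 hours
50 x 3.5 = 175 miles

175 miles


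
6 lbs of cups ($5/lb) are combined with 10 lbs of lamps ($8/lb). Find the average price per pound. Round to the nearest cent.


Cost of cups:
6 x $5 = $30
Cost of lamps:
10 x $8 = $80
Total cost: $30 + $80 = $110
Total weight: 16 lbs
Average: $110 / 16 = $6.875 ≈ $6.88/lb

$6.88/lb


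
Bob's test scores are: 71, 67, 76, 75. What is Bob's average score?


Add the scores:
71 + 67 + 76 + 75 = 289
Divide by the number of tests:
289 / 4 = 72.25

72.25


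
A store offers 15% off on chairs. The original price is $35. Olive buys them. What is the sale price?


Calculate the discount amount:
15% of $35 = $5.25
Subtract from original:
$35 - $5.25 = $29.75

$29.75


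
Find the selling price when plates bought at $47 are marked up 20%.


Calculate the markup amount:
20% of $47 = $9.40
Add to cost:
$47 + $9.40 = $56.40

$56.40


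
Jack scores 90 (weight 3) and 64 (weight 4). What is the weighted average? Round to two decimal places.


Weighted sum:
3 x 90 + 4 x 64 = 526
Total weight:
3 + 4 = 7
Weighted average:
526 / 7 = 75.1428... ≈ 75.14

75.14


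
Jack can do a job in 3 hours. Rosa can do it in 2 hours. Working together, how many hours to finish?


Jack's rate: 1/3 of the job per hour
Rosa's rate: 1/2 of the job per hour
Combined rate: 1/3 + 1/2 = 5/6 per hour
Time = 1 / (5/6) = 6/5 = 1.2 hours

1.2 hours


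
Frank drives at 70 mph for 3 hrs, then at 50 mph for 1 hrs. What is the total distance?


Leg 1 distance:
70 x 3 = 210 miles
Leg 2 distance:
50 x 1 = 50 miles
Total distance:
210 + 50 = 260 miles

260 miles


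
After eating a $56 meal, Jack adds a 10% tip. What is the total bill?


Calculate the tip:
10% of $56 = $5.60
Add tip to meal cost:
$56 + $5.60 = $61.60

$61.60


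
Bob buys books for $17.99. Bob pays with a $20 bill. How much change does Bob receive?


Start with the amount paid:
$20
Subtract the price:
$20 - $17.99 = $2.01

$2.01


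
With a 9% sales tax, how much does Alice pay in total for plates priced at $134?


Calculate the tax:
9% of $134 = $12.06
Add tax to price:
$134 + $12.06 = $146.06

$146.06


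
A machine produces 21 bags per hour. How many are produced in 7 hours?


Production rate: 21 bags per hour
Time: 7 hours
Total: 21 x 7 = 147 bags

147 bags


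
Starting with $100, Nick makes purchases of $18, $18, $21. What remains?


Add up expenses:
$18 + $18 + $21 = $57
Subtract from budget:
$100 - $57 = $43

$43


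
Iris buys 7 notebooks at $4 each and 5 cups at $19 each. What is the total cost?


Cost of notebooks:
7 x $4 = $28
Cost of cups:
5 x $19 = $95
Add both:
$28 + $95 = $123

$123


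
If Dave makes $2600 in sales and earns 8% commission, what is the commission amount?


Convert rate to decimal:
8% = 0.08
Multiply by sales:
$2600 x 0.08 = $208

$208


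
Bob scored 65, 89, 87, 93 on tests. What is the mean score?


Add the scores:
65 + 89 + 87 + 93 = 334
Divide by the number of tests:
334 / 4 = 83.5

83.5


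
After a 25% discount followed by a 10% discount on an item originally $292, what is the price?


First discount:
25% of $292 = $73
Price after first discount:
$292 - $73 = $219
Second discount:
10% of $219 = $21.90
Final price:
$219 - $21.90 = $197.10

$197.10


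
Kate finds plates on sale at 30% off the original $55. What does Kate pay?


Calculate the discount amount:
30% of $55 = $16.50
Subtract from original:
$55 - $16.50 = $38.50

$38.50


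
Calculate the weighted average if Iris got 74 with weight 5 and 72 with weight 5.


Weighted sum:
5 x 74 + 5 x 72 = 730
Total weight:
5 + 5 = 10
Weighted average:
730 / 10 = 73

73


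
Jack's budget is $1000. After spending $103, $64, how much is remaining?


Add up expenses:
$103 + $64 = $167
Subtract from budget:
$1000 - $167 = $833

$833


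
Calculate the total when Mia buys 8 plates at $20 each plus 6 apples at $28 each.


Cost of plates:
8 x $20 = $160
Cost of apples:
6 x $28 = $168
Add both:
$160 + $168 = $328

$328


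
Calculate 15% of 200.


Convert percentage to decimal:
15% = 0.15
Multiply:
200 x 0.15 = 30

30


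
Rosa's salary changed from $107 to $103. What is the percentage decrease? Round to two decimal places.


Find the absolute change:
|103 - 107| = 4
Divide by original and multiply by 100:
4 / 107 x 100 = 3.7383...% ≈ 3.74%

3.74%


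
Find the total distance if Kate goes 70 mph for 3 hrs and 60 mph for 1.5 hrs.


Leg 1 distance:
70 x 3 = 210 miles
Leg 2 distance:
60 x 1.5 = 90 miles
Total distance:
210 + 90 = 300 miles

300 miles


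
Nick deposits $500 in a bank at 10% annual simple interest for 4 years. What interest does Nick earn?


Use the formula I = P x R x T / 100
P x R x T = 500 x 10 x 4 = 20000
I = 20000 / 100 = $200

$200


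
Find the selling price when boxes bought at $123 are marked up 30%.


Calculate the markup amount:
30% of $123 = $36.90
Add to cost:
$123 + $36.90 = $159.90

$159.90


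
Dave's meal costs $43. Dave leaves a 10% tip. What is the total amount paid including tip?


Calculate the tip:
10% of $43 = $4.30
Add tip to meal cost:
$43 + $4.30 = $47.30

$47.30


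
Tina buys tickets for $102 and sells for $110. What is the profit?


Selling price = $110
Cost price = $102
Profit = selling price - cost price:
Profit = $110 - $102 = $8

$8


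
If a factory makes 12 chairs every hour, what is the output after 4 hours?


Production rate: 12 chairs per hour
Time: 4 hours
Total: 12 x 4 = 48 chairs

48 chairs


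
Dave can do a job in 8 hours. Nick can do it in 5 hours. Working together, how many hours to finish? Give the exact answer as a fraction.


Dave's rate: 1/8 of the job per hour
Nick's rate: 1/5 of the job per hour
Combined rate: 1/8 + 1/5 = 13/40 per hour
Time = 1 / (13/40) = 40/13 hours (≈ 3.08 hours)

40/13 hours


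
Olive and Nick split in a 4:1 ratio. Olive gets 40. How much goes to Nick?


Find the multiplier:
40 / 4 = 10
Apply to Nick's share:
1 x 10 = 10

10


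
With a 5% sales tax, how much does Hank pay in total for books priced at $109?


Calculate the tax:
5% of $109 = $5.45
Add tax to price:
$109 + $5.45 = $114.45

$114.45


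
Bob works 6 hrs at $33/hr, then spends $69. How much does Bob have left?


Calculate earnings:
6 x $33 = $198
Subtract spending:
$198 - $69 = $129

$129


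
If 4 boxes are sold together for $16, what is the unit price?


Total cost: $16
Number of items: 4
Unit price: $16 / 4 = $4

$4


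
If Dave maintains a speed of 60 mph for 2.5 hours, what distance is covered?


Use the formula: distance = speed x time
Speed = 60 mph, Time = 2.5 hours
60 x 2.5 = 150 miles

150 miles


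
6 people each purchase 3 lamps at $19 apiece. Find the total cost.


Cost per person:
3 x $19 = $57
Group total:
6 x $57 = $342

$342


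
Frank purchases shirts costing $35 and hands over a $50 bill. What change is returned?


Start with the amount paid:
$50
Subtract the price:
$50 - $35 = $15

$15


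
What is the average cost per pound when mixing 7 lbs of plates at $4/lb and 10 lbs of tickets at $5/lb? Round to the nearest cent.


Cost of plates:
7 x $4 = $28
Cost of tickets:
10 x $5 = $50
Total cost: $28 + $50 = $78
Total weight: 17 lbs
Average: $78 / 17 = $4.5882... ≈ $4.59/lb

$4.59/lb


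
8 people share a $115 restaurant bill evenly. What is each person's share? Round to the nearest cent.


Total bill: $115
Number of people: 8
Each pays: $115 / 8 = $14.375 ≈ $14.38

$14.38


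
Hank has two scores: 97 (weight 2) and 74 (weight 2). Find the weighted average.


Weighted sum:
2 x 97 + 2 x 74 = 342
Total weight:
2 + 2 = 4
Weighted average:
342 / 4 = 85.5

85.5


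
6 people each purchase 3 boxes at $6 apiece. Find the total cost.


Cost per person:
3 x $6 = $18
Group total:
6 x $18 = $108

$108


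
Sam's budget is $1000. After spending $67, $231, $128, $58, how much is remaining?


Add up expenses:
$67 + $231 + $128 + $58 = $484
Subtract from budget:
$1000 - $484 = $516

$516


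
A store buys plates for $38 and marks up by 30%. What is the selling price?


Calculate the markup amount:
30% of $38 = $11.40
Add to cost:
$38 + $11.40 = $49.40

$49.40


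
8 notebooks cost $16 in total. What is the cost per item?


Total cost: $16
Number of items: 8
Unit price: $16 / 8 = $2

$2


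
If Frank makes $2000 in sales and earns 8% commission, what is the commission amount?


Convert rate to decimal:
8% = 0.08
Multiply by sales:
$2000 x 0.08 = $160

$160


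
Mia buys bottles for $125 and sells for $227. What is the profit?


Selling price = $227
Cost price = $125
Profit = selling price - cost price:
Profit = $227 - $125 = $102

$102


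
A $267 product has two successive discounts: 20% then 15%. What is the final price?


First discount:
20% of $267 = $53.40
Price after first discount:
$267 - $53.40 = $213.60
Second discount:
15% of $213.60 = $32.04
Final price:
$213.60 - $32.04 = $181.56

$181.56


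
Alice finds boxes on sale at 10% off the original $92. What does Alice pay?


Calculate the discount amount:
10% of $92 = $9.20
Subtract from original:
$92 - $9.20 = $82.80

$82.80


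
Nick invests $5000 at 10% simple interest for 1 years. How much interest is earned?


Use the formula I = P x R x T / 100
P x R x T = 5000 x 10 x 1 = 50000
I = 50000 / 100 = $500

$500


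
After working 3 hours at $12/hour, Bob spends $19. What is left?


Calculate earnings:
3 x $12 = $36
Subtract spending:
$36 - $19 = $17

$17


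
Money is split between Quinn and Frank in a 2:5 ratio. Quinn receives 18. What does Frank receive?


Find the multiplier:
18 / 2 = 9
Apply to Frank's share:
5 x 9 = 45

45


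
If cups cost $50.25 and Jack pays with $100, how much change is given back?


Start with the amount paid:
$100
Subtract the price:
$100 - $50.25 = $49.75

$49.75


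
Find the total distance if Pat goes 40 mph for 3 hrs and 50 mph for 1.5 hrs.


Leg 1 distance:
40 x 3 = 120 miles
Leg 2 distance:
50 x 1.5 = 75 miles
Total distance:
120 + 75 = 195 miles

195 miles


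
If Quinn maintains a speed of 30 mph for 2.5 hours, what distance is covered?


Use the formula: distance = speed x time
Speed = 30 mph, Time = 2.5 hours
30 x 2.5 = 75 miles

75 miles


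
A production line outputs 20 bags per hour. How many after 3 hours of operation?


Production rate: 20 bags per hour
Time: 3 hours
Total: 20 x 3 = 60 bags

60 bags


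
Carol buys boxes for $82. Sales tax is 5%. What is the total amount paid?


Calculate the tax:
5% of $82 = $4.10
Add tax to price:
$82 + $4.10 = $86.10

$86.10


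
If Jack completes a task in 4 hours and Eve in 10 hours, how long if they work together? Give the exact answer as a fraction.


Jack's rate: 1/4 of the job per hour
Eve's rate: 1/10 of the job per hour
Combined rate: 1/4 + 1/10 = 7/20 per hour
Time = 1 / (7/20) = 20/7 hours (≈ 2.86 hours)

20/7 hours


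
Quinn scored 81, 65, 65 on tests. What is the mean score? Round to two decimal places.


Add the scores:
81 + 65 + 65 = 211
Divide by the number of tests:
211 / 3 = 70.3333... ≈ 70.33

70.33


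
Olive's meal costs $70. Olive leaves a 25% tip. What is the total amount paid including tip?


Calculate the tip:
25% of $70 = $17.50
Add tip to meal cost:
$70 + $17.50 = $87.50

$87.50


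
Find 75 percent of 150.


Convert percentage to decimal:
75% = 0.75
Multiply:
150 x 0.75 = 112.5

112.5


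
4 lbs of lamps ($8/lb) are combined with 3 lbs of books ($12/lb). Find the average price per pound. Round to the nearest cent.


Cost of lamps:
4 x $8 = $32
Cost of books:
3 x $12 = $36
Total cost: $32 + $36 = $68
Total weight: 7 lbs
Average: $68 / 7 = $9.7142... ≈ $9.71/lb

$9.71/lb


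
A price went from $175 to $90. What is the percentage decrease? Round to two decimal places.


Find the absolute change:
|90 - 175| = 85
Divide by original and multiply by 100:
85 / 175 x 100 = 48.5714...% ≈ 48.57%

48.57%


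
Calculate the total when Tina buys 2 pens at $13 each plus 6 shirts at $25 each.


Cost of pens:
2 x $13 = $26
Cost of shirts:
6 x $25 = $150
Add both:
$26 + $150 = $176

$176


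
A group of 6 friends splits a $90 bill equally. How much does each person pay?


Total bill: $90
Number of people: 6
Each pays: $90 / 6 = $15

$15


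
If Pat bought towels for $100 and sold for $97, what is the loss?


Selling price = $97
Cost price = $100
Loss = cost price - selling price:
Loss = $100 - $97 = $3

$3


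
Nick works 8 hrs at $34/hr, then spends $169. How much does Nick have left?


Calculate earnings:
8 x $34 = $272
Subtract spending:
$272 - $169 = $103

$103


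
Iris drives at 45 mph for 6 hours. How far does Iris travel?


Use the formula: distance = speed x time
Speed = 45 mph, Time = 6 hours
45 x 6 = 270 miles

270 miles


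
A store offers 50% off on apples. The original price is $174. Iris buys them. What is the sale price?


Calculate the discount amount:
50% of $174 = $87
Subtract from original:
$174 - $87 = $87

$87


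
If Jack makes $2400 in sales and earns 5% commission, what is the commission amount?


Convert rate to decimal:
5% = 0.05
Multiply by sales:
$2400 x 0.05 = $120

$120


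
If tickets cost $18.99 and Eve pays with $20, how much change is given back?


Start with the amount paid:
$20
Subtract the price:
$20 - $18.99 = $1.01

$1.01


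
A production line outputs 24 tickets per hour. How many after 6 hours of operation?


Production rate: 24 tickets per hour
Time: 6 hours
Total: 24 x 6 = 144 tickets

144 tickets


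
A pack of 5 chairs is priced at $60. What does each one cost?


Total cost: $60
Number of items: 5
Unit price: $60 / 5 = $12

$12


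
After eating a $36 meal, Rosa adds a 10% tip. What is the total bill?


Calculate the tip:
10% of $36 = $3.60
Add tip to meal cost:
$36 + $3.60 = $39.60

$39.60


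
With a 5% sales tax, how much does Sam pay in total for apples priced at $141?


Calculate the tax:
5% of $141 = $7.05
Add tax to price:
$141 + $7.05 = $148.05

$148.05


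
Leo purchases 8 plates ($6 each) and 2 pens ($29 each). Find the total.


Cost of plates:
8 x $6 = $48
Cost of pens:
2 x $29 = $58
Add both:
$48 + $58 = $106

$106


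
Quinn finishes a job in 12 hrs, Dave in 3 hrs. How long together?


Quinn's rate: 1/12 of the job per hour
Dave's rate: 1/3 of the job per hour
Combined rate: 1/12 + 1/3 = 5/12 per hour
Time = 1 / (5/12) = 12/5 = 2.4 hours

2.4 hours


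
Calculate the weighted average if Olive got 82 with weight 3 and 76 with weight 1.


Weighted sum:
3 x 82 + 1 x 76 = 322
Total weight:
3 + 1 = 4
Weighted average:
322 / 4 = 80.5

80.5


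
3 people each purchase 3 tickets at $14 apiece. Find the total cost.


Cost per person:
3 x $14 = $42
Group total:
3 x $42 = $126

$126


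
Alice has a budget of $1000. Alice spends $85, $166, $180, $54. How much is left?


Add up expenses:
$85 + $166 + $180 + $54 = $485
Subtract from budget:
$1000 - $485 = $515

$515


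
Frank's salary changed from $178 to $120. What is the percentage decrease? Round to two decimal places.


Find the absolute change:
|120 - 178| = 58
Divide by original and multiply by 100:
58 / 178 x 100 = 32.5842...% ≈ 32.58%

32.58%


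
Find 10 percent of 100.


Convert percentage to decimal:
10% = 0.1
Multiply:
100 x 0.1 = 10

10


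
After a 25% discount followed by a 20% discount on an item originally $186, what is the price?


First discount:
25% of $186 = $46.50
Price after first discount:
$186 - $46.50 = $139.50
Second discount:
20% of $139.50 = $27.90
Final price:
$139.50 - $27.90 = $111.60

$111.60


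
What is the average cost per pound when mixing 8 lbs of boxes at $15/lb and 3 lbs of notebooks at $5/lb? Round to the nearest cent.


Cost of boxes:
8 x $15 = $120
Cost of notebooks:
3 x $5 = $15
Total cost: $120 + $15 = $135
Total weight: 11 lbs
Average: $135 / 11 = $12.2727... ≈ $12.27/lb

$12.27/lb


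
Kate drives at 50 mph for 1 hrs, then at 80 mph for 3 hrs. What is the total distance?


Leg 1 distance:
50 x 1 = 50 miles
Leg 2 distance:
80 x 3 = 240 miles
Total distance:
50 + 240 = 290 miles

290 miles


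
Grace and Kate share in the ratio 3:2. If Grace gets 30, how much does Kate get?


Find the multiplier:
30 / 3 = 10
Apply to Kate's share:
2 x 10 = 20

20


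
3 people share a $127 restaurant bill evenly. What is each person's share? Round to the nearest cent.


Total bill: $127
Number of people: 3
Each pays: $127 / 3 = $42.3333... ≈ $42.33

$42.33


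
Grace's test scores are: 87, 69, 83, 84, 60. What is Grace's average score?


Add the scores:
87 + 69 + 83 + 84 + 60 = 383
Divide by the number of tests:
383 / 5 = 76.6

76.6


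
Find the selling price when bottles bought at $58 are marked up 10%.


Calculate the markup amount:
10% of $58 = $5.80
Add to cost:
$58 + $5.80 = $63.80

$63.80


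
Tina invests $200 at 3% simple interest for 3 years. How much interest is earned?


Use the formula I = P x R x T / 100
P x R x T = 200 x 3 x 3 = 1800
I = 1800 / 100 = $18

$18


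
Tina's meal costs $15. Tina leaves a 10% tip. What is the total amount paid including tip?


Calculate the tip:
10% of $15 = $1.50
Add tip to meal cost:
$15 + $1.50 = $16.50

$16.50


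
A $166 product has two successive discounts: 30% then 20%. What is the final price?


First discount:
30% of $166 = $49.80
Price after first discount:
$166 - $49.80 = $116.20
Second discount:
20% of $116.20 = $23.24
Final price:
$116.20 - $23.24 = $92.96

$92.96


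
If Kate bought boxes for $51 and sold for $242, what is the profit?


Selling price = $242
Cost price = $51
Profit = selling price - cost price:
Profit = $242 - $51 = $191

$191


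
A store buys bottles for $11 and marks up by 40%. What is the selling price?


Calculate the markup amount:
40% of $11 = $4.40
Add to cost:
$11 + $4.40 = $15.40

$15.40


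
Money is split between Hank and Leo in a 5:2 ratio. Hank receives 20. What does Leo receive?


Find the multiplier:
20 / 5 = 4
Apply to Leo's share:
2 x 4 = 8

8


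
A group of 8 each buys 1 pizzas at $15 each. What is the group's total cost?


Cost per person:
1 x $15 = $15
Group total:
8 x $15 = $120

$120


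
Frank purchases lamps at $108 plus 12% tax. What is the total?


Calculate the tax:
12% of $108 = $12.96
Add tax to price:
$108 + $12.96 = $120.96

$120.96


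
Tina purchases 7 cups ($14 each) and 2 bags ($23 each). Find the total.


Cost of cups:
7 x $14 = $98
Cost of bags:
2 x $23 = $46
Add both:
$98 + $46 = $144

$144


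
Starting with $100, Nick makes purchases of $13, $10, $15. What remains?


Add up expenses:
$13 + $10 + $15 = $38
Subtract from budget:
$100 - $38 = $62

$62


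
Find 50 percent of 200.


Convert percentage to decimal:
50% = 0.5
Multiply:
200 x 0.5 = 100

100


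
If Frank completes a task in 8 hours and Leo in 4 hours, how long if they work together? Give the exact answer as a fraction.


Frank's rate: 1/8 of the job per hour
Leo's rate: 1/4 of the job per hour
Combined rate: 1/8 + 1/4 = 3/8 per hour
Time = 1 / (3/8) = 8/3 hours (≈ 2.67 hours)

8/3 hours


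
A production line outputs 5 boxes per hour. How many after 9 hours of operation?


Production rate: 5 boxes per hour
Time: 9 hours
Total: 5 x 9 = 45 boxes

45 boxes


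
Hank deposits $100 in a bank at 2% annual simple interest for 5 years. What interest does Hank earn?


Use the formula I = P x R x T / 100
P x R x T = 100 x 2 x 5 = 1000
I = 1000 / 100 = $10

$10


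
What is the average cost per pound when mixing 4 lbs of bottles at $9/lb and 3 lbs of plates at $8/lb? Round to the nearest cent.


Cost of bottles:
4 x $9 = $36
Cost of plates:
3 x $8 = $24
Total cost: $36 + $24 = $60
Total weight: 7 lbs
Average: $60 / 7 = $8.5714... ≈ $8.57/lb

$8.57/lb


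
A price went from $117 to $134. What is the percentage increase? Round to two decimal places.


Find the absolute change:
|134 - 117| = 17
Divide by original and multiply by 100:
17 / 117 x 100 = 14.5299...% ≈ 14.53%

14.53%


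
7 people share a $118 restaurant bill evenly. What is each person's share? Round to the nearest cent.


Total bill: $118
Number of people: 7
Each pays: $118 / 7 = $16.8571... ≈ $16.86

$16.86


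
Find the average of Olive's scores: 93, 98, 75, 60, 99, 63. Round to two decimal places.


Add the scores:
93 + 98 + 75 + 60 + 99 + 63 = 488
Divide by the number of tests:
488 / 6 = 81.3333... ≈ 81.33

81.33


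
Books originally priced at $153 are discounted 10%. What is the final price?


Calculate the discount amount:
10% of $153 = $15.30
Subtract from original:
$153 - $15.30 = $137.70

$137.70


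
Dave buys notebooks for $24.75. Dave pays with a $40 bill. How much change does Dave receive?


Start with the amount paid:
$40
Subtract the price:
$40 - $24.75 = $15.25

$15.25


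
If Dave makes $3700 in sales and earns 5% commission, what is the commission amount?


Convert rate to decimal:
5% = 0.05
Multiply by sales:
$3700 x 0.05 = $185

$185


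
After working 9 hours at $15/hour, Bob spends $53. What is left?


Calculate earnings:
9 x $15 = $135
Subtract spending:
$135 - $53 = $82

$82


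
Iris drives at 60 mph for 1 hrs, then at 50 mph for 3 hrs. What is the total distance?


Leg 1 distance:
60 x 1 = 60 miles
Leg 2 distance:
50 x 3 = 150 miles
Total distance:
60 + 150 = 210 miles

210 miles


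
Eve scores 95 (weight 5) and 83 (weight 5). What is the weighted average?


Weighted sum:
5 x 95 + 5 x 83 = 890
Total weight:
5 + 5 = 10
Weighted average:
890 / 10 = 89

89


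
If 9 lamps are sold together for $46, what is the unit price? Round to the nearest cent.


Total cost: $46
Number of items: 9
Unit price: $46 / 9 = $5.1111... ≈ $5.11

$5.11


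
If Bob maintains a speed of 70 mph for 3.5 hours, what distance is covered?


Use the formula: distance = speed x time
Speed = 70 mph, Time = 3.5 hours
70 x 3.5 = 245 miles

245 miles


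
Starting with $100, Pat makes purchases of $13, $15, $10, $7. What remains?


Add up expenses:
$13 + $15 + $10 + $7 = $45
Subtract from budget:
$100 - $45 = $55

$55


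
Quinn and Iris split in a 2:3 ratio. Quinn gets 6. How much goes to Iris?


Find the multiplier:
6 / 2 = 3
Apply to Iris's share:
3 x 3 = 9

9


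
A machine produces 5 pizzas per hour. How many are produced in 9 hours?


Production rate: 5 pizzas per hour
Time: 9 hours
Total: 5 x 9 = 45 pizzas

45 pizzas


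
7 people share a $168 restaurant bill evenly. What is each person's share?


Total bill: $168
Number of people: 7
Each pays: $168 / 7 = $24

$24


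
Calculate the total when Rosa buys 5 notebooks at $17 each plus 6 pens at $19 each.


Cost of notebooks:
5 x $17 = $85
Cost of pens:
6 x $19 = $114
Add both:
$85 + $114 = $199

$199


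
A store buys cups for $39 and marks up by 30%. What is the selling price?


Calculate the markup amount:
30% of $39 = $11.70
Add to cost:
$39 + $11.70 = $50.70

$50.70


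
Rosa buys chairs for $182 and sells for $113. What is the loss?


Selling price = $113
Cost price = $182
Loss = cost price - selling price:
Loss = $182 - $113 = $69

$69


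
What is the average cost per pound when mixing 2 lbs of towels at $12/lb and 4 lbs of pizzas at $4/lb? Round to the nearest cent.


Cost of towels:
2 x $12 = $24
Cost of pizzas:
4 x $4 = $16
Total cost: $24 + $16 = $40
Total weight: 6 lbs
Average: $40 / 6 = $6.6666... ≈ $6.67/lb

$6.67/lb


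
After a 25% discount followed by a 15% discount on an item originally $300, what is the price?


First discount:
25% of $300 = $75
Price after first discount:
$300 - $75 = $225
Second discount:
15% of $225 = $33.75
Final price:
$225 - $33.75 = $191.25

$191.25


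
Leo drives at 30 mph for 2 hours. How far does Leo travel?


Use the formula: distance = speed x time
Speed = 30 mph, Time = 2 hours
30 x 2 = 60 miles

60 miles


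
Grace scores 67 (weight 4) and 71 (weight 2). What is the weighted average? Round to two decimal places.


Weighted sum:
4 x 67 + 2 x 71 = 410
Total weight:
4 + 2 = 6
Weighted average:
410 / 6 = 68.3333... ≈ 68.33

68.33


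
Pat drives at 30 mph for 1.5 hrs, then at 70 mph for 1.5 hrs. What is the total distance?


Leg 1 distance:
30 x 1.5 = 45 miles
Leg 2 distance:
70 x 1.5 = 105 miles
Total distance:
45 + 105 = 150 miles

150 miles


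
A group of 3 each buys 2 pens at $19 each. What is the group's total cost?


Cost per person:
2 x $19 = $38
Group total:
3 x $38 = $114

$114


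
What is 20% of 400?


Convert percentage to decimal:
20% = 0.2
Multiply:
400 x 0.2 = 80

80


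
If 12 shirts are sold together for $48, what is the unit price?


Total cost: $48
Number of items: 12
Unit price: $48 / 12 = $4

$4


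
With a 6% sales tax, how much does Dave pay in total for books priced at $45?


Calculate the tax:
6% of $45 = $2.70
Add tax to price:
$45 + $2.70 = $47.70

$47.70


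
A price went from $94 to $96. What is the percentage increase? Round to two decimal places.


Find the absolute change:
|96 - 94| = 2
Divide by original and multiply by 100:
2 / 94 x 100 = 2.1276...% ≈ 2.13%

2.13%


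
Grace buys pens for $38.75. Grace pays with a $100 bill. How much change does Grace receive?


Start with the amount paid:
$100
Subtract the price:
$100 - $38.75 = $61.25

$61.25


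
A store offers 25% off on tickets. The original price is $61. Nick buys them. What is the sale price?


Calculate the discount amount:
25% of $61 = $15.25
Subtract from original:
$61 - $15.25 = $45.75

$45.75


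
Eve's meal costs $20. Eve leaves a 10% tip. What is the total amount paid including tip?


Calculate the tip:
10% of $20 = $2
Add tip to meal cost:
$20 + $2 = $22

$22


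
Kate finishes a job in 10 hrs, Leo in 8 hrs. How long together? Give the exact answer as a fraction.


Kate's rate: 1/10 of the job per hour
Leo's rate: 1/8 of the job per hour
Combined rate: 1/10 + 1/8 = 9/40 per hour
Time = 1 / (9/40) = 40/9 hours (≈ 4.44 hours)

40/9 hours


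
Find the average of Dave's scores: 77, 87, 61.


Add the scores:
77 + 87 + 61 = 225
Divide by the number of tests:
225 / 3 = 75

75


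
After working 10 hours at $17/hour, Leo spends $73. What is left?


Calculate earnings:
10 x $17 = $170
Subtract spending:
$170 - $73 = $97

$97


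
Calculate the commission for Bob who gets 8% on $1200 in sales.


Convert rate to decimal:
8% = 0.08
Multiply by sales:
$1200 x 0.08 = $96

$96


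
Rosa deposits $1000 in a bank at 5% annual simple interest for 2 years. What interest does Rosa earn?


Use the formula I = P x R x T / 100
P x R x T = 1000 x 5 x 2 = 10000
I = 10000 / 100 = $100

$100


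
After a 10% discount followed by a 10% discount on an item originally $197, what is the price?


First discount:
10% of $197 = $19.70
Price after first discount:
$197 - $19.70 = $177.30
Second discount:
10% of $177.30 = $17.73
Final price:
$177.30 - $17.73 = $159.57

$159.57


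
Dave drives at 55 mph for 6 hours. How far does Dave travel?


Use the formula: distance = speed x time
Speed = 55 mph, Time = 6 hours
55 x 6 = 330 miles

330 miles


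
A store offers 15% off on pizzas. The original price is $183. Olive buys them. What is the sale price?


Calculate the discount amount:
15% of $183 = $27.45
Subtract from original:
$183 - $27.45 = $155.55

$155.55


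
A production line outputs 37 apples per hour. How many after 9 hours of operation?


Production rate: 37 apples per hour
Time: 9 hours
Total: 37 x 9 = 333 apples

333 apples


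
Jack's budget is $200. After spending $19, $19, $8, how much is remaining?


Add up expenses:
$19 + $19 + $8 = $46
Subtract from budget:
$200 - $46 = $154

$154


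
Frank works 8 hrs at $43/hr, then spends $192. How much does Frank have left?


Calculate earnings:
8 x $43 = $344
Subtract spending:
$344 - $192 = $152

$152


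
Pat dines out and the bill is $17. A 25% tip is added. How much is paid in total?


Calculate the tip:
25% of $17 = $4.25
Add tip to meal cost:
$17 + $4.25 = $21.25

$21.25


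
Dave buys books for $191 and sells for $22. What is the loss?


Selling price = $22
Cost price = $191
Loss = cost price - selling price:
Loss = $191 - $22 = $169

$169


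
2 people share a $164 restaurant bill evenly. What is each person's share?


Total bill: $164
Number of people: 2
Each pays: $164 / 2 = $82

$82


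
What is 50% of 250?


Convert percentage to decimal:
50% = 0.5
Multiply:
250 x 0.5 = 125

125


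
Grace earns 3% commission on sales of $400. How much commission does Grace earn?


Convert rate to decimal:
3% = 0.03
Multiply by sales:
$400 x 0.03 = $12

$12


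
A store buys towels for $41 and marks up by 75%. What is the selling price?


Calculate the markup amount:
75% of $41 = $30.75
Add to cost:
$41 + $30.75 = $71.75

$71.75


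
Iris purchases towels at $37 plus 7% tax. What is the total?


Calculate the tax:
7% of $37 = $2.59
Add tax to price:
$37 + $2.59 = $39.59

$39.59


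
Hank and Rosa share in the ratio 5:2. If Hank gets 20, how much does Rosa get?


Find the multiplier:
20 / 5 = 4
Apply to Rosa's share:
2 x 4 = 8

8


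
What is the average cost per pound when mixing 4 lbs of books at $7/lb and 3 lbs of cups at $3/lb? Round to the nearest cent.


Cost of books:
4 x $7 = $28
Cost of cups:
3 x $3 = $9
Total cost: $28 + $9 = $37
Total weight: 7 lbs
Average: $37 / 7 = $5.2857... ≈ $5.29/lb

$5.29/lb


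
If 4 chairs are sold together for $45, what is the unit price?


Total cost: $45
Number of items: 4
Unit price: $45 / 4 = $11.25

$11.25


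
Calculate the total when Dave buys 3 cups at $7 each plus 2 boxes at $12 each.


Cost of cups:
3 x $7 = $21
Cost of boxes:
2 x $12 = $24
Add both:
$21 + $24 = $45

$45


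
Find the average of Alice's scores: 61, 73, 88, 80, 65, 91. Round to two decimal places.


Add the scores:
61 + 73 + 88 + 80 + 65 + 91 = 458
Divide by the number of tests:
458 / 6 = 76.3333... ≈ 76.33

76.33


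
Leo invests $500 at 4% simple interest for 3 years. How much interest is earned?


Use the formula I = P x R x T / 100
P x R x T = 500 x 4 x 3 = 6000
I = 6000 / 100 = $60

$60


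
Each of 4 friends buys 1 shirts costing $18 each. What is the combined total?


Cost per person:
1 x $18 = $18
Group total:
4 x $18 = $72

$72


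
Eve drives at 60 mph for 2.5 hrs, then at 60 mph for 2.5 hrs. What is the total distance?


Leg 1 distance:
60 x 2.5 = 150 miles
Leg 2 distance:
60 x 2.5 = 150 miles
Total distance:
150 + 150 = 300 miles

300 miles


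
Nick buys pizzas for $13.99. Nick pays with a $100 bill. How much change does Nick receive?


Start with the amount paid:
$100
Subtract the price:
$100 - $13.99 = $86.01

$86.01


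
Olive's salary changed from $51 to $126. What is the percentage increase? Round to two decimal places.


Find the absolute change:
|126 - 51| = 75
Divide by original and multiply by 100:
75 / 51 x 100 = 147.0588...% ≈ 147.06%

147.06%


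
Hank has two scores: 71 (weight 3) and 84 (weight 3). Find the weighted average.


Weighted sum:
3 x 71 + 3 x 84 = 465
Total weight:
3 + 3 = 6
Weighted average:
465 / 6 = 77.5

77.5


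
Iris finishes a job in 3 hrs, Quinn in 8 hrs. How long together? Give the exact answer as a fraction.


Iris's rate: 1/3 of the job per hour
Quinn's rate: 1/8 of the job per hour
Combined rate: 1/3 + 1/8 = 11/24 per hour
Time = 1 / (11/24) = 24/11 hours (≈ 2.18 hours)

24/11 hours


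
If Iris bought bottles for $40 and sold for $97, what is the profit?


Selling price = $97
Cost price = $40
Profit = selling price - cost price:
Profit = $97 - $40 = $57

$57


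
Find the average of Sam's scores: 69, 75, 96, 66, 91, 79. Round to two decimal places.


Add the scores:
69 + 75 + 96 + 66 + 91 + 79 = 476
Divide by the number of tests:
476 / 6 = 79.3333... ≈ 79.33

79.33


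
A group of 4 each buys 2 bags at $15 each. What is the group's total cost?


Cost per person:
2 x $15 = $30
Group total:
4 x $30 = $120

$120


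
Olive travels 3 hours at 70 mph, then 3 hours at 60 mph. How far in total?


Leg 1 distance:
70 x 3 = 210 miles
Leg 2 distance:
60 x 3 = 180 miles
Total distance:
210 + 180 = 390 miles

390 miles


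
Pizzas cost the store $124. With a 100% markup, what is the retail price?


Calculate the markup amount:
100% of $124 = $124
Add to cost:
$124 + $124 = $248

$248


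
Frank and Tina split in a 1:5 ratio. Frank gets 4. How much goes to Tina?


Find the multiplier:
4 / 1 = 4
Apply to Tina's share:
5 x 4 = 20

20


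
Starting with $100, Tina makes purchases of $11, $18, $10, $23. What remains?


Add up expenses:
$11 + $18 + $10 + $23 = $62
Subtract from budget:
$100 - $62 = $38

$38


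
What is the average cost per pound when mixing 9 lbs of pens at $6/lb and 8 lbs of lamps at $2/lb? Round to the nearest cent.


Cost of pens:
9 x $6 = $54
Cost of lamps:
8 x $2 = $16
Total cost: $54 + $16 = $70
Total weight: 17 lbs
Average: $70 / 17 = $4.1176... ≈ $4.12/lb

$4.12/lb
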